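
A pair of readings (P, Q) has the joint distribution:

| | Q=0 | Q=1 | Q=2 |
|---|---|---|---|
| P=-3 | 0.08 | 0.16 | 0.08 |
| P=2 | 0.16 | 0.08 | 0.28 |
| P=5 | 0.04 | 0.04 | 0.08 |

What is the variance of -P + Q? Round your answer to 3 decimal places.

E[P] = 0.88,  E[Q] = 1.16,  E[PQ] = 1.32
V(P) = 8.96 − (0.88)² = 8.1856;  V(Q) = 2.04 − (1.16)² = 0.6944
cov(P,Q) = 1.32 − (0.88)(1.16) = 0.2992
V(-P + Q) = (-1)²·8.1856 + (1)²·0.6944 + 2·(-1)·(1)·0.2992 = 8.2816

8.282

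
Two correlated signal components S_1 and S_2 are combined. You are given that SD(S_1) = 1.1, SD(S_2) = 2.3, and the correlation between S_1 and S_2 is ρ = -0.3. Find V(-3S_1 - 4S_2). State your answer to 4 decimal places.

V(S_1) = (1.1)² = 1.21;  V(S_2) = (2.3)² = 5.29
Cov(S_1,S_2) = ρ·SD(S_1)·SD(S_2) = -0.3·1.1·2.3 = -0.759
V(-3S_1 - 4S_2) = (-3)²·V(S_1) + (-4)²·V(S_2) + 2·(-3)·(-4)·Cov(S_1,S_2)
= 9·1.21 + 16·5.29 + 24·-0.759 = 77.314

77.3140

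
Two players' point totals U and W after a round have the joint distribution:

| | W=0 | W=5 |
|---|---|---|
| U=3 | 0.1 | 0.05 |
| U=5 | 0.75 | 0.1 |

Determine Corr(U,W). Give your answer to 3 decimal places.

-0.216

E[U] = 4.7,  E[W] = 0.75
E[UW] = 3.25
cov(U,W) = E[UW] − E[U]E[W] = 3.25 − (4.7)(0.75) = -0.275
Var(U) = 0.51,  Var(W) = 3.1875
ρ = -0.275 / √(0.51·3.1875) ≈ -0.216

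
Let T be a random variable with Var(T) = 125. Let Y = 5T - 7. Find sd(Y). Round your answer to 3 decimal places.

55.902

Var(5T - 7) = (5)²·125 = 3125
sd(Y) = √3125 ≈ 55.902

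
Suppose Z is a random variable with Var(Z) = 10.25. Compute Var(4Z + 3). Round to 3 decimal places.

Var(4Z + 3) = (4)²·Var(Z) = 16·10.25 = 164

164.000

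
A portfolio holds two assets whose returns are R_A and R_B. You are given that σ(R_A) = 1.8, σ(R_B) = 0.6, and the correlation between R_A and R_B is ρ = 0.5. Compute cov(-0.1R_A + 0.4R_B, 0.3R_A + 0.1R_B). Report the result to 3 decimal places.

Var(R_A) = (1.8)² = 3.24;  Var(R_B) = (0.6)² = 0.36
cov(R_A,R_B) = ρ·σ(R_A)·σ(R_B) = 0.5·1.8·0.6 = 0.54
cov(-0.1R_A + 0.4R_B, 0.3R_A + 0.1R_B) = (-0.1)(0.3)Var(R_A) + (0.4)(0.1)Var(R_B) + [(-0.1)(0.1) + (0.4)(0.3)]cov(R_A,R_B)
= -0.03·3.24 + 0.04·0.36 + 0.11·0.54 = -0.0234

-0.023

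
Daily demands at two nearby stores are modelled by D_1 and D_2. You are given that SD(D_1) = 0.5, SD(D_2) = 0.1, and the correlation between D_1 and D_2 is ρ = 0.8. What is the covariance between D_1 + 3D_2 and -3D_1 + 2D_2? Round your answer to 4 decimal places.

-0.9700

var(D_1) = (0.5)² = 0.25;  var(D_2) = (0.1)² = 0.01
Cov(D_1,D_2) = ρ·SD(D_1)·SD(D_2) = 0.8·0.5·0.1 = 0.04
Cov(D_1 + 3D_2, -3D_1 + 2D_2) = (1)(-3)var(D_1) + (3)(2)var(D_2) + [(1)(2) + (3)(-3)]Cov(D_1,D_2)
= -3·0.25 + 6·0.01 + -7·0.04 = -0.97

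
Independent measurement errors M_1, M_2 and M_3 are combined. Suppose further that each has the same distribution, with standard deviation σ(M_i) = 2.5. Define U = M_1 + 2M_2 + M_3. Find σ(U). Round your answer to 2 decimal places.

6.12

V(M_i) = (2.5)² = 6.25
By independence, V(U) = (1)²V(M_1) + (2)²V(M_2) + (1)²V(M_3)
= (1)²·6.25 + (2)²·6.25 + (1)²·6.25 = 37.5
σ(U) = √37.5 ≈ 6.12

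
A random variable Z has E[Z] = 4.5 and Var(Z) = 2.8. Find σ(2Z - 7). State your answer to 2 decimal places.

Var(2Z - 7) = (2)²·2.8 = 11.2
σ(2Z - 7) = √11.2 ≈ 3.35

3.35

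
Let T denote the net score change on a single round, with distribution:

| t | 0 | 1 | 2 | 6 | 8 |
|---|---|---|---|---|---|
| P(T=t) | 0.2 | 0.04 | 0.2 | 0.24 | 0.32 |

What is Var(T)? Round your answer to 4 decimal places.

10.2464

E[T] = (0)(0.2) + (1)(0.04) + (2)(0.2) + (6)(0.24) + (8)(0.32) = 4.44
E[T²] = (0)²(0.2) + (1)²(0.04) + (2)²(0.2) + (6)²(0.24) + (8)²(0.32) = 29.96
Var(T) = E[T²] − (E[T])² = 29.96 − (4.44)² = 10.2464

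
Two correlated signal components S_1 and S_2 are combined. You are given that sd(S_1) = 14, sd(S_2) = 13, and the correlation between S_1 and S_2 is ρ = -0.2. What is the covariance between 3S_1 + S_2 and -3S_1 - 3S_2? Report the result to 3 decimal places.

-1834.200

V(S_1) = (14)² = 196;  V(S_2) = (13)² = 169
Cov(S_1,S_2) = ρ·sd(S_1)·sd(S_2) = -0.2·14·13 = -36.4
Cov(3S_1 + S_2, -3S_1 - 3S_2) = (3)(-3)V(S_1) + (1)(-3)V(S_2) + [(3)(-3) + (1)(-3)]Cov(S_1,S_2)
= -9·196 + -3·169 + -12·-36.4 = -1834.2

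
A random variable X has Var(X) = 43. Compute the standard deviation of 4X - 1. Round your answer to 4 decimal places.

26.2298

Var(4X - 1) = (4)²·43 = 688
SD(4X - 1) = √688 ≈ 26.2298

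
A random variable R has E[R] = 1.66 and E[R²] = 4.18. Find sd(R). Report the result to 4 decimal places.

1.1935

V(R) = 4.18 − (1.66)² = 1.4244
sd(R) = √1.4244 ≈ 1.1935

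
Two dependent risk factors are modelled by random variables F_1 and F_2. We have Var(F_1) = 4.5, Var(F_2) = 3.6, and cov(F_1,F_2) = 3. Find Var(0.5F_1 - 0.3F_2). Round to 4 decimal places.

Var(0.5F_1 - 0.3F_2) = (0.5)²·Var(F_1) + (-0.3)²·Var(F_2) + 2·(0.5)·(-0.3)·cov(F_1,F_2)
= 0.25·4.5 + 0.09·3.6 + -0.3·3 = 0.549

0.5490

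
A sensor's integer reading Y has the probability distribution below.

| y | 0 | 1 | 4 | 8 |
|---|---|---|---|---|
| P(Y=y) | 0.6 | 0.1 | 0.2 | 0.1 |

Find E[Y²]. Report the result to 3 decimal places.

E[Y²] = (0)²(0.6) + (1)²(0.1) + (4)²(0.2) + (8)²(0.1) = 9.7

9.700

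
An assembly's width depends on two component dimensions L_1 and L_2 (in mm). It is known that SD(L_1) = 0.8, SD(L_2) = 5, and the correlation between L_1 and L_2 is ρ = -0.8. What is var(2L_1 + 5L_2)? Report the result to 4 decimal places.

var(L_1) = (0.8)² = 0.64;  var(L_2) = (5)² = 25
cov(L_1,L_2) = ρ·SD(L_1)·SD(L_2) = -0.8·0.8·5 = -3.2
var(2L_1 + 5L_2) = (2)²·var(L_1) + (5)²·var(L_2) + 2·(2)·(5)·cov(L_1,L_2)
= 4·0.64 + 25·25 + 20·-3.2 = 563.56

563.5600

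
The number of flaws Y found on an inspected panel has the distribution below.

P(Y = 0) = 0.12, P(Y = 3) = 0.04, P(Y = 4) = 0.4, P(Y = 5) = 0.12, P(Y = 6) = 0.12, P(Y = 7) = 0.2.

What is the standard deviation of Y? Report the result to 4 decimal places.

E[Y] = (0)(0.12) + (3)(0.04) + (4)(0.4) + (5)(0.12) + (6)(0.12) + (7)(0.2) = 4.44
E[Y²] = (0)²(0.12) + (3)²(0.04) + (4)²(0.4) + (5)²(0.12) + (6)²(0.12) + (7)²(0.2) = 23.88
V(Y) = E[Y²] − (E[Y])² = 23.88 − (4.44)² = 4.1664
sd(Y) = √4.1664 ≈ 2.0412

2.0412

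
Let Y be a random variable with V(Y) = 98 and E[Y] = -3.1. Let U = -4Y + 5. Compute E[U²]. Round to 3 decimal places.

E[-4Y + 5] = -4·-3.1 + 5 = 17.4
V(-4Y + 5) = (-4)²·98 = 1568
E[U²] = V(U) + (E[U])² = 1568 + (17.4)² = 1870.76

1870.760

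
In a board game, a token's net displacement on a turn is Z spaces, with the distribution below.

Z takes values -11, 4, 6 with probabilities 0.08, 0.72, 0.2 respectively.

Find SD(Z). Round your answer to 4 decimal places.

4.2615

E[Z] = (-11)(0.08) + (4)(0.72) + (6)(0.2) = 3.2
E[Z²] = (-11)²(0.08) + (4)²(0.72) + (6)²(0.2) = 28.4
V(Z) = E[Z²] − (E[Z])² = 28.4 − (3.2)² = 18.16
SD(Z) = √18.16 ≈ 4.2615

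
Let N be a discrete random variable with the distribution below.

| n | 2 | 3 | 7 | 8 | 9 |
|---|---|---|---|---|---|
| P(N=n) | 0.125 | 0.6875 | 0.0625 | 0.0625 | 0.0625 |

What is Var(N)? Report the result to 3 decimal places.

E[N] = (2)(0.125) + (3)(0.6875) + (7)(0.0625) + (8)(0.0625) + (9)(0.0625) = 3.8125
E[N²] = (2)²(0.125) + (3)²(0.6875) + (7)²(0.0625) + (8)²(0.0625) + (9)²(0.0625) = 18.8125
Var(N) = E[N²] − (E[N])² = 18.8125 − (3.8125)² = 4.27734375

4.277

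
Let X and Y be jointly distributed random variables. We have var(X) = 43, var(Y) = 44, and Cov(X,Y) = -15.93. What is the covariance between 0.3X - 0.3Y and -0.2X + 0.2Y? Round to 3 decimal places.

Cov(0.3X - 0.3Y, -0.2X + 0.2Y) = (0.3)(-0.2)var(X) + (-0.3)(0.2)var(Y) + [(0.3)(0.2) + (-0.3)(-0.2)]Cov(X,Y)
= -0.06·43 + -0.06·44 + 0.12·-15.93 = -7.1316

-7.132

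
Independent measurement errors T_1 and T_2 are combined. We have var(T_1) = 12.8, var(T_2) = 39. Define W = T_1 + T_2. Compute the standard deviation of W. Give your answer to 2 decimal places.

7.20

By independence, var(W) = (1)²var(T_1) + (1)²var(T_2)
= (1)²·12.8 + (1)²·39 = 51.8
SD(W) = √51.8 ≈ 7.20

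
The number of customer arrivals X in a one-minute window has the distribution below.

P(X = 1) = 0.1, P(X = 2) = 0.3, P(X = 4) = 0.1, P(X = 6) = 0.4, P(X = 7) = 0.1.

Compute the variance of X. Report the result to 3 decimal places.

4.560

E[X] = (1)(0.1) + (2)(0.3) + (4)(0.1) + (6)(0.4) + (7)(0.1) = 4.2
E[X²] = (1)²(0.1) + (2)²(0.3) + (4)²(0.1) + (6)²(0.4) + (7)²(0.1) = 22.2
var(X) = E[X²] − (E[X])² = 22.2 − (4.2)² = 4.56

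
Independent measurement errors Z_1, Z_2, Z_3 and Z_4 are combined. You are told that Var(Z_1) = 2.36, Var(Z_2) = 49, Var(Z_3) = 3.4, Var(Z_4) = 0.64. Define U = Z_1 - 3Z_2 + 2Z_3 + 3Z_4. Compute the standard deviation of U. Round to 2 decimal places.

By independence, Var(U) = (1)²Var(Z_1) + (-3)²Var(Z_2) + (2)²Var(Z_3) + (3)²Var(Z_4)
= (1)²·2.36 + (-3)²·49 + (2)²·3.4 + (3)²·0.64 = 462.72
SD(U) = √462.72 ≈ 21.51

21.51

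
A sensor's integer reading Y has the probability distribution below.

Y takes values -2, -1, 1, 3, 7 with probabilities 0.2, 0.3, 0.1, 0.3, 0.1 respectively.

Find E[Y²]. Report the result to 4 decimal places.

E[Y²] = (-2)²(0.2) + (-1)²(0.3) + (1)²(0.1) + (3)²(0.3) + (7)²(0.1) = 8.8

8.8000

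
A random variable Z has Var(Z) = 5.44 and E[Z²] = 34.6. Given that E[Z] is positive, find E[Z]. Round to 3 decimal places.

(E[Z])² = E[Z²] − Var(Z) = 34.6 − 5.44 = 29.16
E[Z] = √29.16 = 5.4

5.400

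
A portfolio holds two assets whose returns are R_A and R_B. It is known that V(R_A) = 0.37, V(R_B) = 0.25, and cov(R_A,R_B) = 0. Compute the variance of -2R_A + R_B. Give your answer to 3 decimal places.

V(-2R_A + R_B) = (-2)²·V(R_A) + (1)²·V(R_B) + 2·(-2)·(1)·cov(R_A,R_B)
= 4·0.37 + 1·0.25 + -4·0 = 1.73

1.730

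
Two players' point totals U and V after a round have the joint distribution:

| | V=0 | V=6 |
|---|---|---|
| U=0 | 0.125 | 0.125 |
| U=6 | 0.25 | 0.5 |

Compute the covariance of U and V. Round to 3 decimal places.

1.125

E[U] = 4.5,  E[V] = 3.75
E[UV] = 18
Cov(U,V) = E[UV] − E[U]E[V] = 18 − (4.5)(3.75) = 1.125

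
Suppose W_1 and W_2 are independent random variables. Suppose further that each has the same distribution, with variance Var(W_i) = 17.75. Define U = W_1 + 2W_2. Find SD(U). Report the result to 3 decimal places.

By independence, Var(U) = (1)²Var(W_1) + (2)²Var(W_2)
= (1)²·17.75 + (2)²·17.75 = 88.75
SD(U) = √88.75 ≈ 9.421

9.421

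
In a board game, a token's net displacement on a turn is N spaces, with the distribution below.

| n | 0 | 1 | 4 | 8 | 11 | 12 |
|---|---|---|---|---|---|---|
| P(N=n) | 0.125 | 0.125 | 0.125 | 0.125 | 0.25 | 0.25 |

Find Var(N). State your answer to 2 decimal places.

E[N] = (0)(0.125) + (1)(0.125) + (4)(0.125) + (8)(0.125) + (11)(0.25) + (12)(0.25) = 7.375
E[N²] = (0)²(0.125) + (1)²(0.125) + (4)²(0.125) + (8)²(0.125) + (11)²(0.25) + (12)²(0.25) = 76.375
Var(N) = E[N²] − (E[N])² = 76.375 − (7.375)² = 21.984375

21.98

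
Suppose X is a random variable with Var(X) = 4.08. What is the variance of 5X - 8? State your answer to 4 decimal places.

102.0000

Var(5X - 8) = (5)²·Var(X) = 25·4.08 = 102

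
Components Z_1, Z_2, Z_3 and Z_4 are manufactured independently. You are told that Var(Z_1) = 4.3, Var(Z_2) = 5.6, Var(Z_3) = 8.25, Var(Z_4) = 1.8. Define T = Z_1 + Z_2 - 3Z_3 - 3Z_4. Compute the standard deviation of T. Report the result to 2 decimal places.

By independence, Var(T) = (1)²Var(Z_1) + (1)²Var(Z_2) + (-3)²Var(Z_3) + (-3)²Var(Z_4)
= (1)²·4.3 + (1)²·5.6 + (-3)²·8.25 + (-3)²·1.8 = 100.35
σ(T) = √100.35 ≈ 10.02

10.02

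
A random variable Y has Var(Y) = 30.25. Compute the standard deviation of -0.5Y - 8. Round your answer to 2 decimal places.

Var(-0.5Y - 8) = (-0.5)²·30.25 = 7.5625
SD(-0.5Y - 8) = √7.5625 ≈ 2.75

2.75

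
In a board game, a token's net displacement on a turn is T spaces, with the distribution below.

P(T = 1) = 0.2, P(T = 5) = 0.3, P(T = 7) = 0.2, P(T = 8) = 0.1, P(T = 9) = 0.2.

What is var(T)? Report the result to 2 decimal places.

7.61

E[T] = (1)(0.2) + (5)(0.3) + (7)(0.2) + (8)(0.1) + (9)(0.2) = 5.7
E[T²] = (1)²(0.2) + (5)²(0.3) + (7)²(0.2) + (8)²(0.1) + (9)²(0.2) = 40.1
var(T) = E[T²] − (E[T])² = 40.1 − (5.7)² = 7.61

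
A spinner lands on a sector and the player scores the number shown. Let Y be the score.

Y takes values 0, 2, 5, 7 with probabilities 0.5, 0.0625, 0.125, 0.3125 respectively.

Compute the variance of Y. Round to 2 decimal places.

10.06

E[Y] = (0)(0.5) + (2)(0.0625) + (5)(0.125) + (7)(0.3125) = 2.9375
E[Y²] = (0)²(0.5) + (2)²(0.0625) + (5)²(0.125) + (7)²(0.3125) = 18.6875
Var(Y) = E[Y²] − (E[Y])² = 18.6875 − (2.9375)² = 10.05859375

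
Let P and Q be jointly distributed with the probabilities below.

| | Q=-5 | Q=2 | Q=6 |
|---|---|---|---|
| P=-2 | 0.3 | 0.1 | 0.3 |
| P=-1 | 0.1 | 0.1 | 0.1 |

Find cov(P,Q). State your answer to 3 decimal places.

E[P] = -1.7,  E[Q] = 0.8
E[PQ] = -1.3
cov(P,Q) = E[PQ] − E[P]E[Q] = -1.3 − (-1.7)(0.8) = 0.06

0.060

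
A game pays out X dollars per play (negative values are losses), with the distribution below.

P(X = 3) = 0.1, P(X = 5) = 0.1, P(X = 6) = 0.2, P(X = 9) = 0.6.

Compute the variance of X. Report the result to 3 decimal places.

4.440

E[X] = (3)(0.1) + (5)(0.1) + (6)(0.2) + (9)(0.6) = 7.4
E[X²] = (3)²(0.1) + (5)²(0.1) + (6)²(0.2) + (9)²(0.6) = 59.2
Var(X) = E[X²] − (E[X])² = 59.2 − (7.4)² = 4.44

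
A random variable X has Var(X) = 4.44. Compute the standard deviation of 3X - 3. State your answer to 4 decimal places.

Var(3X - 3) = (3)²·4.44 = 39.96
SD(3X - 3) = √39.96 ≈ 6.3214

6.3214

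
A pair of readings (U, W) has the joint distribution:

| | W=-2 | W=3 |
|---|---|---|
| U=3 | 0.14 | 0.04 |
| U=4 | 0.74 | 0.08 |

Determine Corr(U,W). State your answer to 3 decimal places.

E[U] = 3.82,  E[W] = -1.4
E[UW] = -5.44
Cov(U,W) = E[UW] − E[U]E[W] = -5.44 − (3.82)(-1.4) = -0.092
Var(U) = 0.1476,  Var(W) = 2.64
ρ = -0.092 / √(0.1476·2.64) ≈ -0.147

-0.147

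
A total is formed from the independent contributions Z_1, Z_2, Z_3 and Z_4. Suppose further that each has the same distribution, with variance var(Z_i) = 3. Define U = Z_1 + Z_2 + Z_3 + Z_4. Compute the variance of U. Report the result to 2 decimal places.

By independence, var(U) = (1)²var(Z_1) + (1)²var(Z_2) + (1)²var(Z_3) + (1)²var(Z_4)
= (1)²·3 + (1)²·3 + (1)²·3 + (1)²·3 = 12

12.00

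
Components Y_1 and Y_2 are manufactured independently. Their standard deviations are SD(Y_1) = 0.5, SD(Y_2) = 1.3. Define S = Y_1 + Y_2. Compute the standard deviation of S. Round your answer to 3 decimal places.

1.393

V(Y_1) = 0.25, V(Y_2) = 1.69
By independence, V(S) = (1)²V(Y_1) + (1)²V(Y_2)
= (1)²·0.25 + (1)²·1.69 = 1.94
SD(S) = √1.94 ≈ 1.393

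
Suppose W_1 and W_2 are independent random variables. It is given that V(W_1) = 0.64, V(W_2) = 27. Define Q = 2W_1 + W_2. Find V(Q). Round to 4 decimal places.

By independence, V(Q) = (2)²V(W_1) + (1)²V(W_2)
= (2)²·0.64 + (1)²·27 = 29.56

29.5600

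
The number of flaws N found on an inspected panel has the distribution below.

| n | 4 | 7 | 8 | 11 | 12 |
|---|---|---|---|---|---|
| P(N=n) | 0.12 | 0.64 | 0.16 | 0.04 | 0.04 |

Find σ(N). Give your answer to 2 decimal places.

1.69

E[N] = (4)(0.12) + (7)(0.64) + (8)(0.16) + (11)(0.04) + (12)(0.04) = 7.16
E[N²] = (4)²(0.12) + (7)²(0.64) + (8)²(0.16) + (11)²(0.04) + (12)²(0.04) = 54.12
var(N) = E[N²] − (E[N])² = 54.12 − (7.16)² = 2.8544
σ(N) = √2.8544 ≈ 1.69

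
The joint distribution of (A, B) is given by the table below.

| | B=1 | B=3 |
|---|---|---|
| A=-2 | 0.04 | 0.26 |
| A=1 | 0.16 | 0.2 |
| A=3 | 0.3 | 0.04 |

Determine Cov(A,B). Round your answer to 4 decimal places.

-1.1800

E[A] = 0.78,  E[B] = 2
E[AB] = 0.38
Cov(A,B) = E[AB] − E[A]E[B] = 0.38 − (0.78)(2) = -1.18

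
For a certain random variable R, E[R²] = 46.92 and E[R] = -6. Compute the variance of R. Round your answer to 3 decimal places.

10.920

Var(R) = 46.92 − (-6)² = 10.92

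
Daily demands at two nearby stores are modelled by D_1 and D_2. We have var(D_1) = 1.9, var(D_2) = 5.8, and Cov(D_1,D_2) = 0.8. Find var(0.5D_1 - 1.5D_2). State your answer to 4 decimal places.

12.3250

var(0.5D_1 - 1.5D_2) = (0.5)²·var(D_1) + (-1.5)²·var(D_2) + 2·(0.5)·(-1.5)·Cov(D_1,D_2)
= 0.25·1.9 + 2.25·5.8 + -1.5·0.8 = 12.325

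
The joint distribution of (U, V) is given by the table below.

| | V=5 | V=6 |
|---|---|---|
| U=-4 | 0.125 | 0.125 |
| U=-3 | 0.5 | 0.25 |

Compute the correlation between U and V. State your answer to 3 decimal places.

-0.149

E[U] = -3.25,  E[V] = 5.375
E[UV] = -17.5
Cov(U,V) = E[UV] − E[U]E[V] = -17.5 − (-3.25)(5.375) = -0.03125
var(U) = 0.1875,  var(V) = 0.234375
ρ = -0.03125 / √(0.1875·0.234375) ≈ -0.149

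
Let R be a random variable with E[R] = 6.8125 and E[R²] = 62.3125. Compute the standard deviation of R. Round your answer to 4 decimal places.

V(R) = 62.3125 − (6.8125)² = 15.90234375
sd(R) = √15.90234375 ≈ 3.9878

3.9878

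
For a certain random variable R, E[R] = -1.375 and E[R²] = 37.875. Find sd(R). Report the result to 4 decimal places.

5.9987

Var(R) = 37.875 − (-1.375)² = 35.984375
sd(R) = √35.984375 ≈ 5.9987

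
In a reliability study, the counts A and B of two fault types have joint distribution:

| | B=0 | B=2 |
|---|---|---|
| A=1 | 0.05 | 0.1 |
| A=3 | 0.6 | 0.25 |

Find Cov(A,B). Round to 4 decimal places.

E[A] = 2.7,  E[B] = 0.7
E[AB] = 1.7
Cov(A,B) = E[AB] − E[A]E[B] = 1.7 − (2.7)(0.7) = -0.19

-0.1900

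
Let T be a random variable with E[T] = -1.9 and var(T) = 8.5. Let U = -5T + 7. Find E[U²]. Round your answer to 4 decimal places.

484.7500

E[-5T + 7] = -5·-1.9 + 7 = 16.5
var(-5T + 7) = (-5)²·8.5 = 212.5
E[U²] = var(U) + (E[U])² = 212.5 + (16.5)² = 484.75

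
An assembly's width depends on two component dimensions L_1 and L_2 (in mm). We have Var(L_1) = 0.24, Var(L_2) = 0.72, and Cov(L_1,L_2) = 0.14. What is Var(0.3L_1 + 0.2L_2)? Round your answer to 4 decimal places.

0.0672

Var(0.3L_1 + 0.2L_2) = (0.3)²·Var(L_1) + (0.2)²·Var(L_2) + 2·(0.3)·(0.2)·Cov(L_1,L_2)
= 0.09·0.24 + 0.04·0.72 + 0.12·0.14 = 0.0672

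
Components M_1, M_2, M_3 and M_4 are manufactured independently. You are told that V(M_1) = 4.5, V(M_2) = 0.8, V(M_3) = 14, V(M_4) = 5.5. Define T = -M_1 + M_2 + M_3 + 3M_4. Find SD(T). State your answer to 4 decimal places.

By independence, V(T) = (-1)²V(M_1) + (1)²V(M_2) + (1)²V(M_3) + (3)²V(M_4)
= (-1)²·4.5 + (1)²·0.8 + (1)²·14 + (3)²·5.5 = 68.8
SD(T) = √68.8 ≈ 8.2946

8.2946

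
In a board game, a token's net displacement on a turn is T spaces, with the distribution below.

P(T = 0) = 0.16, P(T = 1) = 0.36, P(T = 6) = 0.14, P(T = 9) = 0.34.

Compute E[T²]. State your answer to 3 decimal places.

E[T²] = (0)²(0.16) + (1)²(0.36) + (6)²(0.14) + (9)²(0.34) = 32.94

32.940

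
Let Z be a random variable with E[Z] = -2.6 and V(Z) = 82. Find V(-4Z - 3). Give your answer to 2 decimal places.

1312.00

V(-4Z - 3) = (-4)²·V(Z) = 16·82 = 1312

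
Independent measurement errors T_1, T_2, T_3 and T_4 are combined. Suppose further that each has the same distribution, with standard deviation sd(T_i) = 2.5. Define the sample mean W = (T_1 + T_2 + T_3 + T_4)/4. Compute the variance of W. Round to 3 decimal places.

Var(T_i) = (2.5)² = 6.25
By independence, Var(W) = (0.25)²Var(T_1) + (0.25)²Var(T_2) + (0.25)²Var(T_3) + (0.25)²Var(T_4)
= (0.25)²·6.25 + (0.25)²·6.25 + (0.25)²·6.25 + (0.25)²·6.25 = 1.5625

1.563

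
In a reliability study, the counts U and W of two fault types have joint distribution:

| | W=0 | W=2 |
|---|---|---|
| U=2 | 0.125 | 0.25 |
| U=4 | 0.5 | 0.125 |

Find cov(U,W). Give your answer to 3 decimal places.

-0.438

E[U] = 3.25,  E[W] = 0.75
E[UW] = 2
cov(U,W) = E[UW] − E[U]E[W] = 2 − (3.25)(0.75) = -0.4375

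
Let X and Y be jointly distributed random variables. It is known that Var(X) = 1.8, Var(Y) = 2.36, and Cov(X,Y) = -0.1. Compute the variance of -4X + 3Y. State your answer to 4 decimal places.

Var(-4X + 3Y) = (-4)²·Var(X) + (3)²·Var(Y) + 2·(-4)·(3)·Cov(X,Y)
= 16·1.8 + 9·2.36 + -24·-0.1 = 52.44

52.4400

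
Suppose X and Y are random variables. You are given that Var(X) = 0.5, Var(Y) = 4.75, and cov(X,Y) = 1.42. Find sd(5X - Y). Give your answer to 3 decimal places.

Var(5X - Y) = (5)²·Var(X) + (-1)²·Var(Y) + 2·(5)·(-1)·cov(X,Y)
= 25·0.5 + 1·4.75 + -10·1.42 = 3.05
sd(5X - Y) = √3.05 ≈ 1.746

1.746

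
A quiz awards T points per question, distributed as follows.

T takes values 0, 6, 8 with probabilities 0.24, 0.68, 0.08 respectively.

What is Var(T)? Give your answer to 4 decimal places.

7.3216

E[T] = (0)(0.24) + (6)(0.68) + (8)(0.08) = 4.72
E[T²] = (0)²(0.24) + (6)²(0.68) + (8)²(0.08) = 29.6
Var(T) = E[T²] − (E[T])² = 29.6 − (4.72)² = 7.3216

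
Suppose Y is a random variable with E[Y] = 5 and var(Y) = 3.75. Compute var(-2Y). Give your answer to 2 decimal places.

15.00

var(-2Y) = (-2)²·var(Y) = 4·3.75 = 15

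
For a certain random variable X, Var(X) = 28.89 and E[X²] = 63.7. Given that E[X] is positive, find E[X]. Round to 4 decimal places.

(E[X])² = E[X²] − Var(X) = 63.7 − 28.89 = 34.81
E[X] = √34.81 = 5.9

5.9000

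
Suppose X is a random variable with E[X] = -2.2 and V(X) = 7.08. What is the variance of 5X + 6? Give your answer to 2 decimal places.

V(5X + 6) = (5)²·V(X) = 25·7.08 = 177

177.00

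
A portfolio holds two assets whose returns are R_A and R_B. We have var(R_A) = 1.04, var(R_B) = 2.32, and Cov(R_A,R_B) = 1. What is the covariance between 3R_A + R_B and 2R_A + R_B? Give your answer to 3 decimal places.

13.560

Cov(3R_A + R_B, 2R_A + R_B) = (3)(2)var(R_A) + (1)(1)var(R_B) + [(3)(1) + (1)(2)]Cov(R_A,R_B)
= 6·1.04 + 1·2.32 + 5·1 = 13.56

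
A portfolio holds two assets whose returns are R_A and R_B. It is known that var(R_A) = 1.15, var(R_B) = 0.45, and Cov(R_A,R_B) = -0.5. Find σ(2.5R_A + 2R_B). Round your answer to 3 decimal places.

1.997

var(2.5R_A + 2R_B) = (2.5)²·var(R_A) + (2)²·var(R_B) + 2·(2.5)·(2)·Cov(R_A,R_B)
= 6.25·1.15 + 4·0.45 + 10·-0.5 = 3.9875
σ(2.5R_A + 2R_B) = √3.9875 ≈ 1.997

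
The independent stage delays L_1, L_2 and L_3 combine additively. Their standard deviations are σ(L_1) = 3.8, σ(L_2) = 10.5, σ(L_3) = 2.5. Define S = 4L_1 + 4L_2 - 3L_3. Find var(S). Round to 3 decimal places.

var(L_1) = 14.44, var(L_2) = 110.25, var(L_3) = 6.25
By independence, var(S) = (4)²var(L_1) + (4)²var(L_2) + (-3)²var(L_3)
= (4)²·14.44 + (4)²·110.25 + (-3)²·6.25 = 2051.29

2051.290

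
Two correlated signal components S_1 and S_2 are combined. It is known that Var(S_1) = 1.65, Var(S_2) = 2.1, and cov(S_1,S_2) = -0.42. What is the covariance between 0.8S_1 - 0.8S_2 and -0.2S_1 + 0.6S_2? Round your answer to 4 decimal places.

-1.5408

cov(0.8S_1 - 0.8S_2, -0.2S_1 + 0.6S_2) = (0.8)(-0.2)Var(S_1) + (-0.8)(0.6)Var(S_2) + [(0.8)(0.6) + (-0.8)(-0.2)]cov(S_1,S_2)
= -0.16·1.65 + -0.48·2.1 + 0.64·-0.42 = -1.5408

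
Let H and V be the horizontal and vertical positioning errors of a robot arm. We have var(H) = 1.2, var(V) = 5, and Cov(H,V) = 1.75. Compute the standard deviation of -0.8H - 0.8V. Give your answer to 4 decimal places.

2.4916

var(-0.8H - 0.8V) = (-0.8)²·var(H) + (-0.8)²·var(V) + 2·(-0.8)·(-0.8)·Cov(H,V)
= 0.64·1.2 + 0.64·5 + 1.28·1.75 = 6.208
σ(-0.8H - 0.8V) = √6.208 ≈ 2.4916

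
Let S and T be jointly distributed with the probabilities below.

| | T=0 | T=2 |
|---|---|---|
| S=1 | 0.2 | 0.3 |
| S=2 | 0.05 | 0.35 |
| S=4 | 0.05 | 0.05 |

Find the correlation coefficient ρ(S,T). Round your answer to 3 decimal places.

0.024

E[S] = 1.7,  E[T] = 1.4
E[ST] = 2.4
Cov(S,T) = E[ST] − E[S]E[T] = 2.4 − (1.7)(1.4) = 0.02
V(S) = 0.81,  V(T) = 0.84
ρ = 0.02 / √(0.81·0.84) ≈ 0.024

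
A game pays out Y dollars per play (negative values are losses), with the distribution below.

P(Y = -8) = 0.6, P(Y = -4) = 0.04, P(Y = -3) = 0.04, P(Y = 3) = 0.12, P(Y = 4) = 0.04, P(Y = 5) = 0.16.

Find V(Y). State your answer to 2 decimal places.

E[Y] = (-8)(0.6) + (-4)(0.04) + (-3)(0.04) + (3)(0.12) + (4)(0.04) + (5)(0.16) = -3.76
E[Y²] = (-8)²(0.6) + (-4)²(0.04) + (-3)²(0.04) + (3)²(0.12) + (4)²(0.04) + (5)²(0.16) = 45.12
V(Y) = E[Y²] − (E[Y])² = 45.12 − (-3.76)² = 30.9824

30.98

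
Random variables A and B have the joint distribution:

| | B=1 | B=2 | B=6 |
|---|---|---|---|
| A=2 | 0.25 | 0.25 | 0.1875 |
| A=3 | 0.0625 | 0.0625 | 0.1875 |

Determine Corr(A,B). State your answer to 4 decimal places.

E[A] = 2.3125,  E[B] = 3.1875
E[AB] = 7.6875
Cov(A,B) = E[AB] − E[A]E[B] = 7.6875 − (2.3125)(3.1875) = 0.31640625
Var(A) = 0.21484375,  Var(B) = 4.90234375
ρ = 0.31640625 / √(0.21484375·4.90234375) ≈ 0.3083

0.3083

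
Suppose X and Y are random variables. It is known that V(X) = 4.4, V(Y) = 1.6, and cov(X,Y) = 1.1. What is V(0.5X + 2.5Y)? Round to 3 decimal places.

V(0.5X + 2.5Y) = (0.5)²·V(X) + (2.5)²·V(Y) + 2·(0.5)·(2.5)·cov(X,Y)
= 0.25·4.4 + 6.25·1.6 + 2.5·1.1 = 13.85

13.850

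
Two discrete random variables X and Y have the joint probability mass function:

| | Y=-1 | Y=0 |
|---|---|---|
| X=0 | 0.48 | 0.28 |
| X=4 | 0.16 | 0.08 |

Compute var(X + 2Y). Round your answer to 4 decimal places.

3.7376

E[X] = 0.96,  E[Y] = -0.64,  E[XY] = -0.64
var(X) = 3.84 − (0.96)² = 2.9184;  var(Y) = 0.64 − (-0.64)² = 0.2304
Cov(X,Y) = -0.64 − (0.96)(-0.64) = -0.0256
var(X + 2Y) = (1)²·2.9184 + (2)²·0.2304 + 2·(1)·(2)·-0.0256 = 3.7376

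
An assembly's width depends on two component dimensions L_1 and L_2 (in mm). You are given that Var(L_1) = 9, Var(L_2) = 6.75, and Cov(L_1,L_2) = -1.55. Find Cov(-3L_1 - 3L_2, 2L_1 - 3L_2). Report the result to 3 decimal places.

2.100

Cov(-3L_1 - 3L_2, 2L_1 - 3L_2) = (-3)(2)Var(L_1) + (-3)(-3)Var(L_2) + [(-3)(-3) + (-3)(2)]Cov(L_1,L_2)
= -6·9 + 9·6.75 + 3·-1.55 = 2.1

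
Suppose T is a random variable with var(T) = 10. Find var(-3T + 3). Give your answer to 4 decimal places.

var(-3T + 3) = (-3)²·var(T) = 9·10 = 90

90.0000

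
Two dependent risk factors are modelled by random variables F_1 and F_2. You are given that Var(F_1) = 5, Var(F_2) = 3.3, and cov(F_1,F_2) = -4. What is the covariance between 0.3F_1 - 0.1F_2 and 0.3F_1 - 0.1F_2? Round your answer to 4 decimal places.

cov(0.3F_1 - 0.1F_2, 0.3F_1 - 0.1F_2) = (0.3)(0.3)Var(F_1) + (-0.1)(-0.1)Var(F_2) + [(0.3)(-0.1) + (-0.1)(0.3)]cov(F_1,F_2)
= 0.09·5 + 0.01·3.3 + -0.06·-4 = 0.723

0.7230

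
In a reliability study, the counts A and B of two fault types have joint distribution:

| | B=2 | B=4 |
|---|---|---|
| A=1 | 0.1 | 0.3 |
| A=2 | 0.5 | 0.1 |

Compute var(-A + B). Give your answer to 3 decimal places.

E[A] = 1.6,  E[B] = 2.8,  E[AB] = 4.2
var(A) = 2.8 − (1.6)² = 0.24;  var(B) = 8.8 − (2.8)² = 0.96
Cov(A,B) = 4.2 − (1.6)(2.8) = -0.28
var(-A + B) = (-1)²·0.24 + (1)²·0.96 + 2·(-1)·(1)·-0.28 = 1.76

1.760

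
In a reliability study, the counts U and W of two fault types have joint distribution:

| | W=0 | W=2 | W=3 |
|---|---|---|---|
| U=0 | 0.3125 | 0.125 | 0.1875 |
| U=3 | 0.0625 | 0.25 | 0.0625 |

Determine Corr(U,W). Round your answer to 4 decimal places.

E[U] = 1.125,  E[W] = 1.5
E[UW] = 2.0625
cov(U,W) = E[UW] − E[U]E[W] = 2.0625 − (1.125)(1.5) = 0.375
Var(U) = 2.109375,  Var(W) = 1.5
ρ = 0.375 / √(2.109375·1.5) ≈ 0.2108

0.2108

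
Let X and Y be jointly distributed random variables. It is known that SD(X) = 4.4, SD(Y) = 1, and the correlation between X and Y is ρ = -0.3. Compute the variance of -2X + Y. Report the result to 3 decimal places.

83.720

Var(X) = (4.4)² = 19.36;  Var(Y) = (1)² = 1
Cov(X,Y) = ρ·SD(X)·SD(Y) = -0.3·4.4·1 = -1.32
Var(-2X + Y) = (-2)²·Var(X) + (1)²·Var(Y) + 2·(-2)·(1)·Cov(X,Y)
= 4·19.36 + 1·1 + -4·-1.32 = 83.72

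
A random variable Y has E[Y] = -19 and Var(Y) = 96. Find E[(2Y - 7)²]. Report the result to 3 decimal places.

2409.000

E[2Y - 7] = 2·-19 − 7 = -45
Var(2Y - 7) = (2)²·96 = 384
E[(2Y - 7)²] = Var((2Y - 7)) + (E[(2Y - 7)])² = 384 + (-45)² = 2409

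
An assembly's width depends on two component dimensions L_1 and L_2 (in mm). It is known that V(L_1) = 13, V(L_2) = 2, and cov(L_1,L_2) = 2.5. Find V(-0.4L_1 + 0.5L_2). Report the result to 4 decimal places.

V(-0.4L_1 + 0.5L_2) = (-0.4)²·V(L_1) + (0.5)²·V(L_2) + 2·(-0.4)·(0.5)·cov(L_1,L_2)
= 0.16·13 + 0.25·2 + -0.4·2.5 = 1.58

1.5800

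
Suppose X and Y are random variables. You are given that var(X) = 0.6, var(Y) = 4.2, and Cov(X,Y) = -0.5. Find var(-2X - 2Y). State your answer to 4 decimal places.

var(-2X - 2Y) = (-2)²·var(X) + (-2)²·var(Y) + 2·(-2)·(-2)·Cov(X,Y)
= 4·0.6 + 4·4.2 + 8·-0.5 = 15.2

15.2000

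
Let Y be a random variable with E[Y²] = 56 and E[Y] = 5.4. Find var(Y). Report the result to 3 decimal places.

26.840

var(Y) = 56 − (5.4)² = 26.84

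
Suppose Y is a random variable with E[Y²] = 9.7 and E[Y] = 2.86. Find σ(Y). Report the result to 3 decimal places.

var(Y) = 9.7 − (2.86)² = 1.5204
σ(Y) = √1.5204 ≈ 1.233

1.233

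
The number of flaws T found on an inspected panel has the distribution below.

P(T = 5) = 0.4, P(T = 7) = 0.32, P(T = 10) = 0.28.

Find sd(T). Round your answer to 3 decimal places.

E[T] = (5)(0.4) + (7)(0.32) + (10)(0.28) = 7.04
E[T²] = (5)²(0.4) + (7)²(0.32) + (10)²(0.28) = 53.68
V(T) = E[T²] − (E[T])² = 53.68 − (7.04)² = 4.1184
sd(T) = √4.1184 ≈ 2.029

2.029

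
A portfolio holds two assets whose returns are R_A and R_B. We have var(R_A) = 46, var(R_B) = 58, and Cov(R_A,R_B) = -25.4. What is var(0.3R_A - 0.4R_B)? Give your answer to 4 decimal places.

var(0.3R_A - 0.4R_B) = (0.3)²·var(R_A) + (-0.4)²·var(R_B) + 2·(0.3)·(-0.4)·Cov(R_A,R_B)
= 0.09·46 + 0.16·58 + -0.24·-25.4 = 19.516

19.5160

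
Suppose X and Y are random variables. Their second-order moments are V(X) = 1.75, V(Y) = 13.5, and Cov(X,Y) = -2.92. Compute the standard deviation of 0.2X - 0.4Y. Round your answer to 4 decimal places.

1.6423

V(0.2X - 0.4Y) = (0.2)²·V(X) + (-0.4)²·V(Y) + 2·(0.2)·(-0.4)·Cov(X,Y)
= 0.04·1.75 + 0.16·13.5 + -0.16·-2.92 = 2.6972
SD(0.2X - 0.4Y) = √2.6972 ≈ 1.6423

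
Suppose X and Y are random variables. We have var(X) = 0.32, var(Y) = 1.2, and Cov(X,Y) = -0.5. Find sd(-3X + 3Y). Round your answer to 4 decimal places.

4.7624

var(-3X + 3Y) = (-3)²·var(X) + (3)²·var(Y) + 2·(-3)·(3)·Cov(X,Y)
= 9·0.32 + 9·1.2 + -18·-0.5 = 22.68
sd(-3X + 3Y) = √22.68 ≈ 4.7624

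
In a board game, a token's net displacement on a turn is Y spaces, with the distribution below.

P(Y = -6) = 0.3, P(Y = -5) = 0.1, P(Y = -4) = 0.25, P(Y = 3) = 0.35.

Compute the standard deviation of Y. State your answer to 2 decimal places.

3.92

E[Y] = (-6)(0.3) + (-5)(0.1) + (-4)(0.25) + (3)(0.35) = -2.25
E[Y²] = (-6)²(0.3) + (-5)²(0.1) + (-4)²(0.25) + (3)²(0.35) = 20.45
V(Y) = E[Y²] − (E[Y])² = 20.45 − (-2.25)² = 15.3875
sd(Y) = √15.3875 ≈ 3.92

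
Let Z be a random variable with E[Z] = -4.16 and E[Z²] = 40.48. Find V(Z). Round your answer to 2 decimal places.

V(Z) = 40.48 − (-4.16)² = 23.1744

23.17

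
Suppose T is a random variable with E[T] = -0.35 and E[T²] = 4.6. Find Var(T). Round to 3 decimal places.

Var(T) = 4.6 − (-0.35)² = 4.4775

4.478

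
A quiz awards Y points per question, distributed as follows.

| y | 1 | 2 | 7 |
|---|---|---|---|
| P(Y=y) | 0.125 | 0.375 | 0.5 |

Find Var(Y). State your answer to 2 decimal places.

6.98

E[Y] = (1)(0.125) + (2)(0.375) + (7)(0.5) = 4.375
E[Y²] = (1)²(0.125) + (2)²(0.375) + (7)²(0.5) = 26.125
Var(Y) = E[Y²] − (E[Y])² = 26.125 − (4.375)² = 6.984375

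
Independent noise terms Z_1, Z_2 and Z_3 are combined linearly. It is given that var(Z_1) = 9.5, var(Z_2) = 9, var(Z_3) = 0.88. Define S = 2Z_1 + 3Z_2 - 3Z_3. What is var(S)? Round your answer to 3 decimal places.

By independence, var(S) = (2)²var(Z_1) + (3)²var(Z_2) + (-3)²var(Z_3)
= (2)²·9.5 + (3)²·9 + (-3)²·0.88 = 126.92

126.920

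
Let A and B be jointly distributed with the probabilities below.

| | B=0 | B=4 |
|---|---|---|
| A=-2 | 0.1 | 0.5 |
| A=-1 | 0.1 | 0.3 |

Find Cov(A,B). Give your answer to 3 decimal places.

-0.080

E[A] = -1.6,  E[B] = 3.2
E[AB] = -5.2
Cov(A,B) = E[AB] − E[A]E[B] = -5.2 − (-1.6)(3.2) = -0.08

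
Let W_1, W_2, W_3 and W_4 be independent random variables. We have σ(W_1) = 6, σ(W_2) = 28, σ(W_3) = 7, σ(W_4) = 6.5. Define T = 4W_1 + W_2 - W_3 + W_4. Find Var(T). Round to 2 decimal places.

Var(W_1) = 36, Var(W_2) = 784, Var(W_3) = 49, Var(W_4) = 42.25
By independence, Var(T) = (4)²Var(W_1) + (1)²Var(W_2) + (-1)²Var(W_3) + (1)²Var(W_4)
= (4)²·36 + (1)²·784 + (-1)²·49 + (1)²·42.25 = 1451.25

1451.25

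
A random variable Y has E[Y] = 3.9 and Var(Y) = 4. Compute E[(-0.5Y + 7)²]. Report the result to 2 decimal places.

26.50

E[-0.5Y + 7] = -0.5·3.9 + 7 = 5.05
Var(-0.5Y + 7) = (-0.5)²·4 = 1
E[(-0.5Y + 7)²] = Var((-0.5Y + 7)) + (E[(-0.5Y + 7)])² = 1 + (5.05)² = 26.5025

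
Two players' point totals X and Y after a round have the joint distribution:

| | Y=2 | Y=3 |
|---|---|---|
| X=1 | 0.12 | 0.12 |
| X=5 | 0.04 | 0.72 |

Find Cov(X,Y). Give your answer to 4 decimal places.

E[X] = 4.04,  E[Y] = 2.84
E[XY] = 11.8
Cov(X,Y) = E[XY] − E[X]E[Y] = 11.8 − (4.04)(2.84) = 0.3264

0.3264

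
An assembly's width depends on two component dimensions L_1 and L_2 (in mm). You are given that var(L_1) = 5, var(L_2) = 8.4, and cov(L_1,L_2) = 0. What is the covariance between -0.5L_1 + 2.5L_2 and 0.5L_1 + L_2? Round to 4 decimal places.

19.7500

cov(-0.5L_1 + 2.5L_2, 0.5L_1 + L_2) = (-0.5)(0.5)var(L_1) + (2.5)(1)var(L_2) + [(-0.5)(1) + (2.5)(0.5)]cov(L_1,L_2)
= -0.25·5 + 2.5·8.4 + 0.75·0 = 19.75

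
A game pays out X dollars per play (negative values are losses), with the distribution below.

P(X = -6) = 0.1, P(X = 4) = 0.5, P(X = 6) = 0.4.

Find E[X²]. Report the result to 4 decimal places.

26.0000

E[X²] = (-6)²(0.1) + (4)²(0.5) + (6)²(0.4) = 26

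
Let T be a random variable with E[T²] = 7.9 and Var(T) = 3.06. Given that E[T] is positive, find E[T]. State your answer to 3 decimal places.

(E[T])² = E[T²] − Var(T) = 7.9 − 3.06 = 4.84
E[T] = √4.84 = 2.2

2.200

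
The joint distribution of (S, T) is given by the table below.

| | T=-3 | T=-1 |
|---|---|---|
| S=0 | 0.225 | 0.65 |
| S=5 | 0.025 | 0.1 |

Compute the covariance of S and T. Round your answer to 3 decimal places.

E[S] = 0.625,  E[T] = -1.5
E[ST] = -0.875
Cov(S,T) = E[ST] − E[S]E[T] = -0.875 − (0.625)(-1.5) = 0.0625

0.063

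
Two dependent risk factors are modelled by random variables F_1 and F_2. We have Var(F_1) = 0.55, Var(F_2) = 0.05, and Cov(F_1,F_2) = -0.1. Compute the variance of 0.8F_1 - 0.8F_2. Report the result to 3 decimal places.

0.512

Var(0.8F_1 - 0.8F_2) = (0.8)²·Var(F_1) + (-0.8)²·Var(F_2) + 2·(0.8)·(-0.8)·Cov(F_1,F_2)
= 0.64·0.55 + 0.64·0.05 + -1.28·-0.1 = 0.512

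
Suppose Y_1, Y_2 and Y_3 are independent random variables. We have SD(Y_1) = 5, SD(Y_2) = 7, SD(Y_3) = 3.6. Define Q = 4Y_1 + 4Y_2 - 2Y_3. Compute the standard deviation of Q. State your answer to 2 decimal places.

V(Y_1) = 25, V(Y_2) = 49, V(Y_3) = 12.96
By independence, V(Q) = (4)²V(Y_1) + (4)²V(Y_2) + (-2)²V(Y_3)
= (4)²·25 + (4)²·49 + (-2)²·12.96 = 1235.84
SD(Q) = √1235.84 ≈ 35.15

35.15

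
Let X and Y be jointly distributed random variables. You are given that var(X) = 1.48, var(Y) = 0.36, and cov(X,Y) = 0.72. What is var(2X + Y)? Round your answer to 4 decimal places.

var(2X + Y) = (2)²·var(X) + (1)²·var(Y) + 2·(2)·(1)·cov(X,Y)
= 4·1.48 + 1·0.36 + 4·0.72 = 9.16

9.1600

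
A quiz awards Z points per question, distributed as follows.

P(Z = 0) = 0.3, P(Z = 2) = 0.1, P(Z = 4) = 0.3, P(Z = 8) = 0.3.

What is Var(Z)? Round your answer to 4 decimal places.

9.9600

E[Z] = (0)(0.3) + (2)(0.1) + (4)(0.3) + (8)(0.3) = 3.8
E[Z²] = (0)²(0.3) + (2)²(0.1) + (4)²(0.3) + (8)²(0.3) = 24.4
Var(Z) = E[Z²] − (E[Z])² = 24.4 − (3.8)² = 9.96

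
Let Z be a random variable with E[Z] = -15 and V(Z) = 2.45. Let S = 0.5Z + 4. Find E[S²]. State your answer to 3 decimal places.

E[0.5Z + 4] = 0.5·-15 + 4 = -3.5
V(0.5Z + 4) = (0.5)²·2.45 = 0.6125
E[S²] = V(S) + (E[S])² = 0.6125 + (-3.5)² = 12.8625

12.863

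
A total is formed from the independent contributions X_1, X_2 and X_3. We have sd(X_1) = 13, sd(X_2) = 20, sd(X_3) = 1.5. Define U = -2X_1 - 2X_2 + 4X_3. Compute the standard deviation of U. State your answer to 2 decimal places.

48.08

var(X_1) = 169, var(X_2) = 400, var(X_3) = 2.25
By independence, var(U) = (-2)²var(X_1) + (-2)²var(X_2) + (4)²var(X_3)
= (-2)²·169 + (-2)²·400 + (4)²·2.25 = 2312
sd(U) = √2312 ≈ 48.08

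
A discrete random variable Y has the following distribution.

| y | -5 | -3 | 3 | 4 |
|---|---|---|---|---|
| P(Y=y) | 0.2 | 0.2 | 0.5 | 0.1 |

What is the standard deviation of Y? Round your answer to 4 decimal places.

E[Y] = (-5)(0.2) + (-3)(0.2) + (3)(0.5) + (4)(0.1) = 0.3
E[Y²] = (-5)²(0.2) + (-3)²(0.2) + (3)²(0.5) + (4)²(0.1) = 12.9
var(Y) = E[Y²] − (E[Y])² = 12.9 − (0.3)² = 12.81
SD(Y) = √12.81 ≈ 3.5791

3.5791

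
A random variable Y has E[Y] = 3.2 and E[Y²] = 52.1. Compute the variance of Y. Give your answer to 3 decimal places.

Var(Y) = 52.1 − (3.2)² = 41.86

41.860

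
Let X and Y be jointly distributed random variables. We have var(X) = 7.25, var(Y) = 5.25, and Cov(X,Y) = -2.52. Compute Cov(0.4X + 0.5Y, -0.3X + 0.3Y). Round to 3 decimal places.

-0.007

Cov(0.4X + 0.5Y, -0.3X + 0.3Y) = (0.4)(-0.3)var(X) + (0.5)(0.3)var(Y) + [(0.4)(0.3) + (0.5)(-0.3)]Cov(X,Y)
= -0.12·7.25 + 0.15·5.25 + -0.03·-2.52 = -0.0069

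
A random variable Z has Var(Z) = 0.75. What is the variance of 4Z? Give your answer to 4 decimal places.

12.0000

Var(4Z) = (4)²·Var(Z) = 16·0.75 = 12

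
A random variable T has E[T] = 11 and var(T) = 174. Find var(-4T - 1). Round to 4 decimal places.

var(-4T - 1) = (-4)²·var(T) = 16·174 = 2784

2784.0000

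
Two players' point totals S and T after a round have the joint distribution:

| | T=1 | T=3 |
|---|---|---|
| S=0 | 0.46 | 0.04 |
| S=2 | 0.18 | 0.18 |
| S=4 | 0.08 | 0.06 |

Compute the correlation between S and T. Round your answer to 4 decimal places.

E[S] = 1.28,  E[T] = 1.56
E[ST] = 2.48
Cov(S,T) = E[ST] − E[S]E[T] = 2.48 − (1.28)(1.56) = 0.4832
Var(S) = 2.0416,  Var(T) = 0.8064
ρ = 0.4832 / √(2.0416·0.8064) ≈ 0.3766

0.3766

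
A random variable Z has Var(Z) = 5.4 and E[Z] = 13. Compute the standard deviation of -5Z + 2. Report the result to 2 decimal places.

11.62

Var(-5Z + 2) = (-5)²·5.4 = 135
SD(-5Z + 2) = √135 ≈ 11.62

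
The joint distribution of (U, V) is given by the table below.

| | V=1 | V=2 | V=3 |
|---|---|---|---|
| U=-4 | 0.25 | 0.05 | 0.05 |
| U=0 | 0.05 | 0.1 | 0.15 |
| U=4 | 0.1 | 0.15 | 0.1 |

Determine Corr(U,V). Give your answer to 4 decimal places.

E[U] = 0,  E[V] = 1.9
E[UV] = 0.8
Cov(U,V) = E[UV] − E[U]E[V] = 0.8 − (0)(1.9) = 0.8
Var(U) = 11.2,  Var(V) = 0.69
ρ = 0.8 / √(11.2·0.69) ≈ 0.2878

0.2878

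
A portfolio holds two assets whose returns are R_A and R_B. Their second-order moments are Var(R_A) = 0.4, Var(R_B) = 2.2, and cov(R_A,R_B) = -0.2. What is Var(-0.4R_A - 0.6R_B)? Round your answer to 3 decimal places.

0.760

Var(-0.4R_A - 0.6R_B) = (-0.4)²·Var(R_A) + (-0.6)²·Var(R_B) + 2·(-0.4)·(-0.6)·cov(R_A,R_B)
= 0.16·0.4 + 0.36·2.2 + 0.48·-0.2 = 0.76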